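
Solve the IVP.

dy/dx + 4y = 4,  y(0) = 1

General solution: y = 1 + Ce^(-4x)
Applying y(0) = 1: C = 1 - 1 = 0
Particular solution: y = 1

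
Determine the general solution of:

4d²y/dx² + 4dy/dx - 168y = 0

Characteristic equation: 4r² + 4r - 168 = 0
Divide by 4: r² + r - 42 = 0
Roots: r = 6, -7 (distinct real)
General solution: y = C₁e^(6x) + C₂e^(-7x)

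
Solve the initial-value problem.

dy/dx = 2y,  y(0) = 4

General solution: y = Ce^(2x)
Applying IC y(0) = 4:
Particular solution: y = 4e^(2x)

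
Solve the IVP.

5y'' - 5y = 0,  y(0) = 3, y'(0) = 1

General solution: y = C₁e^x + C₂e^(-x)
Applying ICs: C₁ = 2, C₂ = 1
Particular solution: y = 2e^x + e^(-x)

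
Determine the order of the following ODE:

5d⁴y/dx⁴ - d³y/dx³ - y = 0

The order is 4 (highest derivative is of order 4).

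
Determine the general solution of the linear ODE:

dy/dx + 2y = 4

Using integrating factor method:

General solution: y = 2 + Ce^(-2x)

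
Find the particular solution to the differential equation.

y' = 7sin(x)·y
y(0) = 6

General solution: y = Ce^(-7cos(x))
Applying IC y(0) = 6:
Particular solution: y = 6e^(7(1-cos(x)))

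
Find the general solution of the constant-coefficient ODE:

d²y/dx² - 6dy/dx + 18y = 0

Characteristic equation: r² - 6r + 18 = 0
Roots: r = 3 ± 3i (complex conjugates)
General solution: y = e^(3x)(C₁cos(3x) + C₂sin(3x))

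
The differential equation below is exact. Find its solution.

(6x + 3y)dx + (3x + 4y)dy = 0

Verify exactness: ∂M/∂y = ∂N/∂x ✓
Find F(x,y) such that ∂F/∂x = M, ∂F/∂y = N
Solution: 3x² + 3xy + 2y² = C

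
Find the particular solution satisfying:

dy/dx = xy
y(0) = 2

General solution: y = Ce^(x²/2)
Applying IC y(0) = 2:
Particular solution: y = 2e^(x²/2)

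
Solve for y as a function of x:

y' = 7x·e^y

Separating variables and integrating:
-e^(-y) = 7x²/2 + C

General solution: y = -ln(C - 7x²/2)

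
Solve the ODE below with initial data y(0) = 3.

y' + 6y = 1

General solution: y = 1/6 + Ce^(-6x)
Applying y(0) = 3: C = 3 - 1/6 = 17/6
Particular solution: y = 1/6 + (17/6)e^(-6x)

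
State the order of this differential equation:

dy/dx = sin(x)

The order is 1 (highest derivative is of order 1).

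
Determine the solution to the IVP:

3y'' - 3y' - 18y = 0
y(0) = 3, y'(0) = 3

General solution: y = C₁e^(3x) + C₂e^(-2x)
Applying ICs: C₁ = 9/5, C₂ = 6/5
Particular solution: y = (9/5)e^(3x) + (6/5)e^(-2x)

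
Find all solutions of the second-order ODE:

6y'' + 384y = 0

Characteristic equation: 6r² + 384 = 0
Divide by 6: r² + 64 = 0
Roots: r = ±8i (complex conjugates)
General solution: y = C₁cos(8x) + C₂sin(8x)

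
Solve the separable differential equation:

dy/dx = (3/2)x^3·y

Separating variables and integrating:
ln|y| = 3x^4/8 + C

General solution: y = Ce^(3x^4/8)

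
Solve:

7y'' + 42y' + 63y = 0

Characteristic equation: 7r² + 42r + 63 = 0
Divide by 7: r² + 6r + 9 = 0
Factored: (r + 3)² = 0
Repeated root: r = -3
General solution: y = (C₁ + C₂x)e^(-3x)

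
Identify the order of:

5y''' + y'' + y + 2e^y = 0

The order is 3 (highest derivative is of order 3).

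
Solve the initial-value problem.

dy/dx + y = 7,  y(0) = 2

General solution: y = 7 + Ce^(-x)
Applying y(0) = 2: C = 2 - 7 = -5
Particular solution: y = 7 - 5e^(-x)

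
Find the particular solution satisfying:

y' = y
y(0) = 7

General solution: y = Ce^x
Applying IC y(0) = 7:
Particular solution: y = 7e^x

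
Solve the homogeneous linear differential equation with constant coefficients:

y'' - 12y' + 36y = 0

Characteristic equation: r² - 12r + 36 = 0
Factored: (r - 6)² = 0
Repeated root: r = 6
General solution: y = (C₁ + C₂x)e^(6x)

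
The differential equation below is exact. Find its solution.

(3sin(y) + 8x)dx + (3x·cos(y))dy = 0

Verify exactness: ∂M/∂y = ∂N/∂x ✓
Find F(x,y) such that ∂F/∂x = M, ∂F/∂y = N
Solution: 3x·sin(y) + 4x² = C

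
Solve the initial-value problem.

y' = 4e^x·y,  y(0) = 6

General solution: y = Ce^(4e^x)
Applying IC y(0) = 6:
Particular solution: y = 6e^(4(e^x - 1))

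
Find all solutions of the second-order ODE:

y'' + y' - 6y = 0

Characteristic equation: r² + r - 6 = 0
Roots: r = 2, -3 (distinct real)
General solution: y = C₁e^(2x) + C₂e^(-3x)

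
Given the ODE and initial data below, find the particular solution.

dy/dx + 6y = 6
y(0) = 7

General solution: y = 1 + Ce^(-6x)
Applying y(0) = 7: C = 7 - 1 = 6
Particular solution: y = 1 + 6e^(-6x)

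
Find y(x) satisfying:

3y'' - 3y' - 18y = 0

Characteristic equation: 3r² - 3r - 18 = 0
Divide by 3: r² - r - 6 = 0
Roots: r = 3, -2 (distinct real)
General solution: y = C₁e^(3x) + C₂e^(-2x)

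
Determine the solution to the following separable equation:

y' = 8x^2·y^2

Separating variables and integrating:
-1/y = 8x^3/3 + C

General solution: y^-1 = (-8/3)x^3 + C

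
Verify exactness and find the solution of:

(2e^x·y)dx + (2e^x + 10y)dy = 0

Verify exactness: ∂M/∂y = ∂N/∂x ✓
Find F(x,y) such that ∂F/∂x = M, ∂F/∂y = N
Solution: 2e^x·y + 5y² = C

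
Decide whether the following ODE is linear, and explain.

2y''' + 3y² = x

Nonlinear (y² term)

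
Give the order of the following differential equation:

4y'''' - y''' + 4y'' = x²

The order is 4 (highest derivative is of order 4).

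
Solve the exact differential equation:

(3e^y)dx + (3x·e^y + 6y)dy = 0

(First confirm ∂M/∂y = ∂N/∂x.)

Verify exactness: ∂M/∂y = ∂N/∂x ✓
Find F(x,y) such that ∂F/∂x = M, ∂F/∂y = N
Solution: 3x·e^y + 3y² = C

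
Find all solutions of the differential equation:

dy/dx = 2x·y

Separating variables and integrating:
ln|y| = x^2 + C

General solution: y = Ce^(x^2)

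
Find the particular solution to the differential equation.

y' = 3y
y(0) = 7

General solution: y = Ce^(3x)
Applying IC y(0) = 7:
Particular solution: y = 7e^(3x)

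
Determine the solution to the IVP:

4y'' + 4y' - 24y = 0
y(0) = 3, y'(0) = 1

General solution: y = C₁e^(2x) + C₂e^(-3x)
Applying ICs: C₁ = 2, C₂ = 1
Particular solution: y = 2e^(2x) + e^(-3x)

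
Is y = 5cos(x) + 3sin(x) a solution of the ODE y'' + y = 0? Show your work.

Verification:
y'' = -5cos(x) - 3sin(x)
y'' + y = 0 ✓

Yes, it is a solution.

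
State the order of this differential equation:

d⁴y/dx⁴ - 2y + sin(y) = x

The order is 4 (highest derivative is of order 4).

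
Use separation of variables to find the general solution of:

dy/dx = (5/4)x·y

Separating variables and integrating:
ln|y| = 5x^2/8 + C

General solution: y = Ce^(5x^2/8)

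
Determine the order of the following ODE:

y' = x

The order is 1 (highest derivative is of order 1).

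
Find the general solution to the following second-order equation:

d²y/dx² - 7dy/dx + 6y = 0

Characteristic equation: r² - 7r + 6 = 0
Roots: r = 1, 6 (distinct real)
General solution: y = C₁e^x + C₂e^(6x)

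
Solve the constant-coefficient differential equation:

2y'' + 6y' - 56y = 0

Characteristic equation: 2r² + 6r - 56 = 0
Divide by 2: r² + 3r - 28 = 0
Roots: r = 4, -7 (distinct real)
General solution: y = C₁e^(4x) + C₂e^(-7x)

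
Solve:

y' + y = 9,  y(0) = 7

General solution: y = 9 + Ce^(-x)
Applying y(0) = 7: C = 7 - 9 = -2
Particular solution: y = 9 - 2e^(-x)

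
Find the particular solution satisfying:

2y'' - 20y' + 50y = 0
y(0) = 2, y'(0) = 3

General solution: y = (C₁ + C₂x)e^(5x)
Repeated root r = 5
Applying ICs: C₁ = 2, C₂ = -7
Particular solution: y = (2 - 7x)e^(5x)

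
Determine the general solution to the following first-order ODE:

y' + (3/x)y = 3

Using integrating factor method:

General solution: y = (3/4)x + Cx^(-3)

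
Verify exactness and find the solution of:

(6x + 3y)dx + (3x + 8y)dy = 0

Verify exactness: ∂M/∂y = ∂N/∂x ✓
Find F(x,y) such that ∂F/∂x = M, ∂F/∂y = N
Solution: 3x² + 3xy + 4y² = C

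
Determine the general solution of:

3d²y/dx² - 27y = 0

Characteristic equation: 3r² - 27 = 0
Divide by 3: r² - 9 = 0
Roots: r = 3, -3 (distinct real)
General solution: y = C₁e^(3x) + C₂e^(-3x)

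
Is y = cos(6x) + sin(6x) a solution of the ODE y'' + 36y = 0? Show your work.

Verification:
y'' = -36cos(6x) - 36sin(6x)
y'' + 36y = 0 ✓

Yes, it is a solution.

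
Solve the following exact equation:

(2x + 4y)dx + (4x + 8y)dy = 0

Verify exactness: ∂M/∂y = ∂N/∂x ✓
Find F(x,y) such that ∂F/∂x = M, ∂F/∂y = N
Solution: x² + 4xy + 4y² = C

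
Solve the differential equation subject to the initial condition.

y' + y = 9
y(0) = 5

General solution: y = 9 + Ce^(-x)
Applying y(0) = 5: C = 5 - 9 = -4
Particular solution: y = 9 - 4e^(-x)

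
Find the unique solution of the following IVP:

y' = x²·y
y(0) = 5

General solution: y = Ce^(x³/3)
Applying IC y(0) = 5:
Particular solution: y = 5e^(x³/3)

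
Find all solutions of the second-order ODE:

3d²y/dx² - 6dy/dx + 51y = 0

Characteristic equation: 3r² - 6r + 51 = 0
Divide by 3: r² - 2r + 17 = 0
Roots: r = 1 ± 4i (complex conjugates)
General solution: y = e^x(C₁cos(4x) + C₂sin(4x))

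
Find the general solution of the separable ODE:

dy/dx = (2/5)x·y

Separating variables and integrating:
ln|y| = x^2/5 + C

General solution: y = Ce^(x^2/5)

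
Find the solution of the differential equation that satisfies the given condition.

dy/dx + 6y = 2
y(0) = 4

General solution: y = 1/3 + Ce^(-6x)
Applying y(0) = 4: C = 4 - 1/3 = 11/3
Particular solution: y = 1/3 + (11/3)e^(-6x)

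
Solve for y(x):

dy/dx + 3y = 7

Using integrating factor method:

General solution: y = 7/3 + Ce^(-3x)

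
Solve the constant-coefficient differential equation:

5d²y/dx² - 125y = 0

Characteristic equation: 5r² - 125 = 0
Divide by 5: r² - 25 = 0
Roots: r = 5, -5 (distinct real)
General solution: y = C₁e^(5x) + C₂e^(-5x)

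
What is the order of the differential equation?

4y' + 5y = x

The order is 1 (highest derivative is of order 1).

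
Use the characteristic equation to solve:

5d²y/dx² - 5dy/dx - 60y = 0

Characteristic equation: 5r² - 5r - 60 = 0
Divide by 5: r² - r - 12 = 0
Roots: r = 4, -3 (distinct real)
General solution: y = C₁e^(4x) + C₂e^(-3x)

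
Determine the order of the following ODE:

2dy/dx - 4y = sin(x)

The order is 1 (highest derivative is of order 1).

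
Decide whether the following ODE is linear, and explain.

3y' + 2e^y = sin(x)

Nonlinear (e^y is nonlinear in y)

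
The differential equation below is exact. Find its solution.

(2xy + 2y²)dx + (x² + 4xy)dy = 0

Verify exactness: ∂M/∂y = ∂N/∂x ✓
Find F(x,y) such that ∂F/∂x = M, ∂F/∂y = N
Solution: x²y + 2xy² = C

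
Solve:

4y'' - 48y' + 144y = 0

Characteristic equation: 4r² - 48r + 144 = 0
Divide by 4: r² - 12r + 36 = 0
Factored: (r - 6)² = 0
Repeated root: r = 6
General solution: y = (C₁ + C₂x)e^(6x)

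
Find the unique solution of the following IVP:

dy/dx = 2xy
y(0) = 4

General solution: y = Ce^(x²)
Applying IC y(0) = 4:
Particular solution: y = 4e^(x²)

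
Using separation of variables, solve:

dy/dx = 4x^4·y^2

Separating variables and integrating:
-1/y = 4x^5/5 + C

General solution: y^-1 = (-4/5)x^5 + C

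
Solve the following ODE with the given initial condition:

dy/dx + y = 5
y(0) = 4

General solution: y = 5 + Ce^(-x)
Applying y(0) = 4: C = 4 - 5 = -1
Particular solution: y = 5 - e^(-x)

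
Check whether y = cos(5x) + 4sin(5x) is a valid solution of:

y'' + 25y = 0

Verification:
y'' = -25cos(5x) - 100sin(5x)
y'' + 25y = 0 ✓

Yes, it is a solution.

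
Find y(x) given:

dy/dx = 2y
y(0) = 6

General solution: y = Ce^(2x)
Applying IC y(0) = 6:
Particular solution: y = 6e^(2x)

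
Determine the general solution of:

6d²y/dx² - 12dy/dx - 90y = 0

Characteristic equation: 6r² - 12r - 90 = 0
Divide by 6: r² - 2r - 15 = 0
Roots: r = 5, -3 (distinct real)
General solution: y = C₁e^(5x) + C₂e^(-3x)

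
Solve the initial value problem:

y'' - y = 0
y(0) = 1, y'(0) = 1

General solution: y = C₁e^x + C₂e^(-x)
Applying ICs: C₁ = 1, C₂ = 0
Particular solution: y = e^x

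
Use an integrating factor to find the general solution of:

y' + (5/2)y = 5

Using integrating factor method:

General solution: y = 2 + Ce^(-5x/2)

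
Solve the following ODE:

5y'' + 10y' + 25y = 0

Characteristic equation: 5r² + 10r + 25 = 0
Divide by 5: r² + 2r + 5 = 0
Roots: r = -1 ± 2i (complex conjugates)
General solution: y = e^(-x)(C₁cos(2x) + C₂sin(2x))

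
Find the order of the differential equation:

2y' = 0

The order is 1 (highest derivative is of order 1).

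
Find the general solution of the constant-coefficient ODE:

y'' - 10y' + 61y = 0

Characteristic equation: r² - 10r + 61 = 0
Roots: r = 5 ± 6i (complex conjugates)
General solution: y = e^(5x)(C₁cos(6x) + C₂sin(6x))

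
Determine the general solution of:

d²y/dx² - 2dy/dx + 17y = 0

Characteristic equation: r² - 2r + 17 = 0
Roots: r = 1 ± 4i (complex conjugates)
General solution: y = e^x(C₁cos(4x) + C₂sin(4x))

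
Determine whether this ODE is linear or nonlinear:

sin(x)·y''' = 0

Linear (y and its derivatives appear to the first power only, no products of y terms)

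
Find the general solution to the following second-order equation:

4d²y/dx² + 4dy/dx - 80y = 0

Characteristic equation: 4r² + 4r - 80 = 0
Divide by 4: r² + r - 20 = 0
Roots: r = 4, -5 (distinct real)
General solution: y = C₁e^(4x) + C₂e^(-5x)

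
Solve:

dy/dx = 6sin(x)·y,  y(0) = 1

General solution: y = Ce^(-6cos(x))
Applying IC y(0) = 1:
Particular solution: y = e^(6(1-cos(x)))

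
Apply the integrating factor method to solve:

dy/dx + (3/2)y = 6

Using integrating factor method:

General solution: y = 4 + Ce^(-3x/2)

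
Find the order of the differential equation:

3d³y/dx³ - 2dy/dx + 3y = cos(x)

The order is 3 (highest derivative is of order 3).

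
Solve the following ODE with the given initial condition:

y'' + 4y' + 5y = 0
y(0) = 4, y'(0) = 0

General solution: y = e^(-2x)(C₁cos(x) + C₂sin(x))
Complex roots r = -2 ± i
Applying ICs: C₁ = 4, C₂ = 8
Particular solution: y = e^(-2x)(4cos(x) + 8sin(x))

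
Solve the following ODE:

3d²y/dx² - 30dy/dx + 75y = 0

Characteristic equation: 3r² - 30r + 75 = 0
Divide by 3: r² - 10r + 25 = 0
Factored: (r - 5)² = 0
Repeated root: r = 5
General solution: y = (C₁ + C₂x)e^(5x)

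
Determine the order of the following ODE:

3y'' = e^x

The order is 2 (highest derivative is of order 2).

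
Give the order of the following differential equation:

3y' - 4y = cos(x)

The order is 1 (highest derivative is of order 1).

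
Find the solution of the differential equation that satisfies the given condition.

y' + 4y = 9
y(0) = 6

General solution: y = 9/4 + Ce^(-4x)
Applying y(0) = 6: C = 6 - 9/4 = 15/4
Particular solution: y = 9/4 + (15/4)e^(-4x)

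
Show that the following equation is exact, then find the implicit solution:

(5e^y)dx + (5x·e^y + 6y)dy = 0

Verify exactness: ∂M/∂y = ∂N/∂x ✓
Find F(x,y) such that ∂F/∂x = M, ∂F/∂y = N
Solution: 5x·e^y + 3y² = C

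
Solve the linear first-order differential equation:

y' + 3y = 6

Using integrating factor method:

General solution: y = 2 + Ce^(-3x)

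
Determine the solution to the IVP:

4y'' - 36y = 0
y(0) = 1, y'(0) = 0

General solution: y = C₁e^(3x) + C₂e^(-3x)
Applying ICs: C₁ = 1/2, C₂ = 1/2
Particular solution: y = (1/2)e^(3x) + (1/2)e^(-3x)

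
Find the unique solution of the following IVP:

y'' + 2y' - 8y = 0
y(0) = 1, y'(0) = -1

General solution: y = C₁e^(2x) + C₂e^(-4x)
Applying ICs: C₁ = 1/2, C₂ = 1/2
Particular solution: y = (1/2)e^(2x) + (1/2)e^(-4x)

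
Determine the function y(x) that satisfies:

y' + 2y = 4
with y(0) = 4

General solution: y = 2 + Ce^(-2x)
Applying y(0) = 4: C = 4 - 2 = 2
Particular solution: y = 2 + 2e^(-2x)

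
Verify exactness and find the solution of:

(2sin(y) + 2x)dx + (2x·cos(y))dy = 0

Verify exactness: ∂M/∂y = ∂N/∂x ✓
Find F(x,y) such that ∂F/∂x = M, ∂F/∂y = N
Solution: 2x·sin(y) + x² = C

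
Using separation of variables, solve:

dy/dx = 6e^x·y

Separating variables and integrating:
ln|y| = 6e^x + C

General solution: y = Ce^(6e^x)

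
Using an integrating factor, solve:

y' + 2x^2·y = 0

Using integrating factor method:

General solution: y = Ce^(-2x^3/3)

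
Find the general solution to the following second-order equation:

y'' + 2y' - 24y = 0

Characteristic equation: r² + 2r - 24 = 0
Roots: r = 4, -6 (distinct real)
General solution: y = C₁e^(4x) + C₂e^(-6x)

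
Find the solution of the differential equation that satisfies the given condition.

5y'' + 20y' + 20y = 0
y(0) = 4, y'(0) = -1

General solution: y = (C₁ + C₂x)e^(-2x)
Repeated root r = -2
Applying ICs: C₁ = 4, C₂ = 7
Particular solution: y = (4 + 7x)e^(-2x)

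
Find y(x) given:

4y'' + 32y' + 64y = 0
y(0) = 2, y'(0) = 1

General solution: y = (C₁ + C₂x)e^(-4x)
Repeated root r = -4
Applying ICs: C₁ = 2, C₂ = 9
Particular solution: y = (2 + 9x)e^(-4x)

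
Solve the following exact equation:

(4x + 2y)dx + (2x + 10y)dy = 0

Verify exactness: ∂M/∂y = ∂N/∂x ✓
Find F(x,y) such that ∂F/∂x = M, ∂F/∂y = N
Solution: 2x² + 2xy + 5y² = C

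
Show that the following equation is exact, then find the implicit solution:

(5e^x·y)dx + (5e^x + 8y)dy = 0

Verify exactness: ∂M/∂y = ∂N/∂x ✓
Find F(x,y) such that ∂F/∂x = M, ∂F/∂y = N
Solution: 5e^x·y + 4y² = C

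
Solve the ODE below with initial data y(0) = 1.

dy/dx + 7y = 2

General solution: y = 2/7 + Ce^(-7x)
Applying y(0) = 1: C = 1 - 2/7 = 5/7
Particular solution: y = 2/7 + (5/7)e^(-7x)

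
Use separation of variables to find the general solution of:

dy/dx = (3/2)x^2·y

Separating variables and integrating:
ln|y| = x^3/2 + C

General solution: y = Ce^(x^3/2)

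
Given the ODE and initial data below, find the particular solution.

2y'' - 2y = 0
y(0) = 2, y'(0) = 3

General solution: y = C₁e^x + C₂e^(-x)
Applying ICs: C₁ = 5/2, C₂ = -1/2
Particular solution: y = (5/2)e^x - (1/2)e^(-x)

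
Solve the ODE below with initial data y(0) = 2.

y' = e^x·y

General solution: y = Ce^(e^x)
Applying IC y(0) = 2:
Particular solution: y = 2e^(e^x - 1)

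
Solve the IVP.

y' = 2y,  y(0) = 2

General solution: y = Ce^(2x)
Applying IC y(0) = 2:
Particular solution: y = 2e^(2x)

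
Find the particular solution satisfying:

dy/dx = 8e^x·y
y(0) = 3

General solution: y = Ce^(8e^x)
Applying IC y(0) = 3:
Particular solution: y = 3e^(8(e^x - 1))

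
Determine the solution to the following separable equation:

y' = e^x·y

Separating variables and integrating:
ln|y| = e^x + C

General solution: y = Ce^(e^x)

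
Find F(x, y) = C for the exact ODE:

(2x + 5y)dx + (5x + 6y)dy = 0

Verify exactness: ∂M/∂y = ∂N/∂x ✓
Find F(x,y) such that ∂F/∂x = M, ∂F/∂y = N
Solution: x² + 5xy + 3y² = C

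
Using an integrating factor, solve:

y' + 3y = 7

Using integrating factor method:

General solution: y = 7/3 + Ce^(-3x)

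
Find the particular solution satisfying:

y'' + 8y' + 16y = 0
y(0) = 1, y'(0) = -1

General solution: y = (C₁ + C₂x)e^(-4x)
Repeated root r = -4
Applying ICs: C₁ = 1, C₂ = 3
Particular solution: y = (1 + 3x)e^(-4x)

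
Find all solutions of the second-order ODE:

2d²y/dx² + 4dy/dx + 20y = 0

Characteristic equation: 2r² + 4r + 20 = 0
Divide by 2: r² + 2r + 10 = 0
Roots: r = -1 ± 3i (complex conjugates)
General solution: y = e^(-x)(C₁cos(3x) + C₂sin(3x))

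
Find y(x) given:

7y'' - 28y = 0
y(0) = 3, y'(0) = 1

General solution: y = C₁e^(2x) + C₂e^(-2x)
Applying ICs: C₁ = 7/4, C₂ = 5/4
Particular solution: y = (7/4)e^(2x) + (5/4)e^(-2x)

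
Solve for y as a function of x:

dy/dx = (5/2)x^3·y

Separating variables and integrating:
ln|y| = 5x^4/8 + C

General solution: y = Ce^(5x^4/8)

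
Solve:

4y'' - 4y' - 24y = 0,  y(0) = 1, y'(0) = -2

General solution: y = C₁e^(3x) + C₂e^(-2x)
Applying ICs: C₁ = 0, C₂ = 1
Particular solution: y = e^(-2x)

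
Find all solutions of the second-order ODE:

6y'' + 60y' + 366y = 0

Characteristic equation: 6r² + 60r + 366 = 0
Divide by 6: r² + 10r + 61 = 0
Roots: r = -5 ± 6i (complex conjugates)
General solution: y = e^(-5x)(C₁cos(6x) + C₂sin(6x))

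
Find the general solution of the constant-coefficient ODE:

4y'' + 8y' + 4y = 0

Characteristic equation: 4r² + 8r + 4 = 0
Divide by 4: r² + 2r + 1 = 0
Factored: (r + 1)² = 0
Repeated root: r = -1
General solution: y = (C₁ + C₂x)e^(-x)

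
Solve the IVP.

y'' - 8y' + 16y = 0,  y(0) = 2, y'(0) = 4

General solution: y = (C₁ + C₂x)e^(4x)
Repeated root r = 4
Applying ICs: C₁ = 2, C₂ = -4
Particular solution: y = (2 - 4x)e^(4x)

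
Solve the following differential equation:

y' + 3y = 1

Using integrating factor method:

General solution: y = 1/3 + Ce^(-3x)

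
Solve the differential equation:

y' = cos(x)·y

Separating variables and integrating:
ln|y| = sin(x) + C

General solution: y = Ce^(sin(x))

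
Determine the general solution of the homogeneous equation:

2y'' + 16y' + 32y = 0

Characteristic equation: 2r² + 16r + 32 = 0
Divide by 2: r² + 8r + 16 = 0
Factored: (r + 4)² = 0
Repeated root: r = -4
General solution: y = (C₁ + C₂x)e^(-4x)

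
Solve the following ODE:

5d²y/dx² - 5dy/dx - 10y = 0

Characteristic equation: 5r² - 5r - 10 = 0
Divide by 5: r² - r - 2 = 0
Roots: r = 2, -1 (distinct real)
General solution: y = C₁e^(2x) + C₂e^(-x)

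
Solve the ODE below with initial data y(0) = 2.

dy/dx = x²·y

General solution: y = Ce^(x³/3)
Applying IC y(0) = 2:
Particular solution: y = 2e^(x³/3)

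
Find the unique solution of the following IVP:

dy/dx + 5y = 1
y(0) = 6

General solution: y = 1/5 + Ce^(-5x)
Applying y(0) = 6: C = 6 - 1/5 = 29/5
Particular solution: y = 1/5 + (29/5)e^(-5x)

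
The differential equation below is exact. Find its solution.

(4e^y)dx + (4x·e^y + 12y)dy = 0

Verify exactness: ∂M/∂y = ∂N/∂x ✓
Find F(x,y) such that ∂F/∂x = M, ∂F/∂y = N
Solution: 4x·e^y + 6y² = C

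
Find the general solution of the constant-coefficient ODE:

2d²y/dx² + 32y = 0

Characteristic equation: 2r² + 32 = 0
Divide by 2: r² + 16 = 0
Roots: r = ±4i (complex conjugates)
General solution: y = C₁cos(4x) + C₂sin(4x)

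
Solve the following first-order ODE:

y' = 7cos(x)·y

Separating variables and integrating:
ln|y| = 7sin(x) + C

General solution: y = Ce^(7sin(x))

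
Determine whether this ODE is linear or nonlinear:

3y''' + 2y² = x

Nonlinear (y² term)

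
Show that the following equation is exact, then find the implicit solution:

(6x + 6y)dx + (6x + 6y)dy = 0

Verify exactness: ∂M/∂y = ∂N/∂x ✓
Find F(x,y) such that ∂F/∂x = M, ∂F/∂y = N
Solution: 3x² + 6xy + 3y² = C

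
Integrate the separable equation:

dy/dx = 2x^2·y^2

Separating variables and integrating:
-1/y = 2x^3/3 + C

General solution: y^-1 = (-2/3)x^3 + C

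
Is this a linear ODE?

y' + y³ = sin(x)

No. Nonlinear (y³ term)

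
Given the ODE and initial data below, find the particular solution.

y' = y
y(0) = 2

General solution: y = Ce^x
Applying IC y(0) = 2:
Particular solution: y = 2e^x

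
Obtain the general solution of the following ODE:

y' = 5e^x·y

Separating variables and integrating:
ln|y| = 5e^x + C

General solution: y = Ce^(5e^x)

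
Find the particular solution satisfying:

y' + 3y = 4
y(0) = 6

General solution: y = 4/3 + Ce^(-3x)
Applying y(0) = 6: C = 6 - 4/3 = 14/3
Particular solution: y = 4/3 + (14/3)e^(-3x)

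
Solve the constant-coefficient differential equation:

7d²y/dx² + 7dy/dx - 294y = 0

Characteristic equation: 7r² + 7r - 294 = 0
Divide by 7: r² + r - 42 = 0
Roots: r = 6, -7 (distinct real)
General solution: y = C₁e^(6x) + C₂e^(-7x)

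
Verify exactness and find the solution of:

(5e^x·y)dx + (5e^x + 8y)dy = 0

Verify exactness: ∂M/∂y = ∂N/∂x ✓
Find F(x,y) such that ∂F/∂x = M, ∂F/∂y = N
Solution: 5e^x·y + 4y² = C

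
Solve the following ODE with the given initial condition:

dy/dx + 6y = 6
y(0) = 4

General solution: y = 1 + Ce^(-6x)
Applying y(0) = 4: C = 4 - 1 = 3
Particular solution: y = 1 + 3e^(-6x)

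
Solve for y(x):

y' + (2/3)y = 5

Using integrating factor method:

General solution: y = 15/2 + Ce^(-2x/3)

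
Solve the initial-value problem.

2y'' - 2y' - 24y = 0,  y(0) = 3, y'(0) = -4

General solution: y = C₁e^(4x) + C₂e^(-3x)
Applying ICs: C₁ = 5/7, C₂ = 16/7
Particular solution: y = (5/7)e^(4x) + (16/7)e^(-3x)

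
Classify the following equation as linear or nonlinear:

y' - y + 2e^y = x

Nonlinear (e^y is nonlinear in y)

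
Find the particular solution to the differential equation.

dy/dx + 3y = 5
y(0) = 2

General solution: y = 5/3 + Ce^(-3x)
Applying y(0) = 2: C = 2 - 5/3 = 1/3
Particular solution: y = 5/3 + (1/3)e^(-3x)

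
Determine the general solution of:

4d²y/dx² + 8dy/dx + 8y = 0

Characteristic equation: 4r² + 8r + 8 = 0
Divide by 4: r² + 2r + 2 = 0
Roots: r = -1 ± i (complex conjugates)
General solution: y = e^(-x)(C₁cos(x) + C₂sin(x))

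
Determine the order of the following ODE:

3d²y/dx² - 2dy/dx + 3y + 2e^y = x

The order is 2 (highest derivative is of order 2).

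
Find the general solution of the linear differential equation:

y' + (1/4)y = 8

Using integrating factor method:

General solution: y = 32 + Ce^(-x/4)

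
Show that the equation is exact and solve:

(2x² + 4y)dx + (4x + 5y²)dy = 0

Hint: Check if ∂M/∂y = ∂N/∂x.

Verify exactness: ∂M/∂y = ∂N/∂x ✓
Find F(x,y) such that ∂F/∂x = M, ∂F/∂y = N
Solution: 2x³/3 + 4xy + 5y³/3 = C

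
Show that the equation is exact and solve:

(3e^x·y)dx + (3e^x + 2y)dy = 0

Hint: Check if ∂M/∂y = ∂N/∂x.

Verify exactness: ∂M/∂y = ∂N/∂x ✓
Find F(x,y) such that ∂F/∂x = M, ∂F/∂y = N
Solution: 3e^x·y + y² = C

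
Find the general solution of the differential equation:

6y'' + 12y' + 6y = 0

Characteristic equation: 6r² + 12r + 6 = 0
Divide by 6: r² + 2r + 1 = 0
Factored: (r + 1)² = 0
Repeated root: r = -1
General solution: y = (C₁ + C₂x)e^(-x)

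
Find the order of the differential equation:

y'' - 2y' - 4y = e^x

The order is 2 (highest derivative is of order 2).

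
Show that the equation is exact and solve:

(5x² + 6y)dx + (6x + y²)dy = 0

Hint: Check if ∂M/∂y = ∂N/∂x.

Verify exactness: ∂M/∂y = ∂N/∂x ✓
Find F(x,y) such that ∂F/∂x = M, ∂F/∂y = N
Solution: 5x³/3 + 6xy + y³/3 = C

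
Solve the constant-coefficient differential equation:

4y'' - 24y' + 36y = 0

Characteristic equation: 4r² - 24r + 36 = 0
Divide by 4: r² - 6r + 9 = 0
Factored: (r - 3)² = 0
Repeated root: r = 3
General solution: y = (C₁ + C₂x)e^(3x)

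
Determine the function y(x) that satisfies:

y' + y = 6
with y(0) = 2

General solution: y = 6 + Ce^(-x)
Applying y(0) = 2: C = 2 - 6 = -4
Particular solution: y = 6 - 4e^(-x)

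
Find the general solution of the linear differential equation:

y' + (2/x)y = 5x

Using integrating factor method:

General solution: y = (5/4)x^2 + Cx^(-2)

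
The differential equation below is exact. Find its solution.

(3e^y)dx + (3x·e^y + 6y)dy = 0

Verify exactness: ∂M/∂y = ∂N/∂x ✓
Find F(x,y) such that ∂F/∂x = M, ∂F/∂y = N
Solution: 3x·e^y + 3y² = C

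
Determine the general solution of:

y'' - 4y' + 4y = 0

Characteristic equation: r² - 4r + 4 = 0
Factored: (r - 2)² = 0
Repeated root: r = 2
General solution: y = (C₁ + C₂x)e^(2x)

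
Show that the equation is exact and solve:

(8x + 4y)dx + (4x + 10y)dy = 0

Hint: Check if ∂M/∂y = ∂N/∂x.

Verify exactness: ∂M/∂y = ∂N/∂x ✓
Find F(x,y) such that ∂F/∂x = M, ∂F/∂y = N
Solution: 4x² + 4xy + 5y² = C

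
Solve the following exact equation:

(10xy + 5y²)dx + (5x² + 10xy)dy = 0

Verify exactness: ∂M/∂y = ∂N/∂x ✓
Find F(x,y) such that ∂F/∂x = M, ∂F/∂y = N
Solution: 5x²y + 5xy² = C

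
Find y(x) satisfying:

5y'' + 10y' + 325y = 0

Characteristic equation: 5r² + 10r + 325 = 0
Divide by 5: r² + 2r + 65 = 0
Roots: r = -1 ± 8i (complex conjugates)
General solution: y = e^(-x)(C₁cos(8x) + C₂sin(8x))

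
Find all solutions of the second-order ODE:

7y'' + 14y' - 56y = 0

Characteristic equation: 7r² + 14r - 56 = 0
Divide by 7: r² + 2r - 8 = 0
Roots: r = 2, -4 (distinct real)
General solution: y = C₁e^(2x) + C₂e^(-4x)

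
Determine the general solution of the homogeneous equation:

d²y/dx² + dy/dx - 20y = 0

Characteristic equation: r² + r - 20 = 0
Roots: r = 4, -5 (distinct real)
General solution: y = C₁e^(4x) + C₂e^(-5x)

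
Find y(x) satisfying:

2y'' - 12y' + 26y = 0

Characteristic equation: 2r² - 12r + 26 = 0
Divide by 2: r² - 6r + 13 = 0
Roots: r = 3 ± 2i (complex conjugates)
General solution: y = e^(3x)(C₁cos(2x) + C₂sin(2x))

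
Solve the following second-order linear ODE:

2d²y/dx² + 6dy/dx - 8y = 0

Characteristic equation: 2r² + 6r - 8 = 0
Divide by 2: r² + 3r - 4 = 0
Roots: r = 1, -4 (distinct real)
General solution: y = C₁e^x + C₂e^(-4x)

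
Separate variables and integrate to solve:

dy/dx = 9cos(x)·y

Separating variables and integrating:
ln|y| = 9sin(x) + C

General solution: y = Ce^(9sin(x))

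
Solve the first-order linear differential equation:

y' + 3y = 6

Using integrating factor method:

General solution: y = 2 + Ce^(-3x)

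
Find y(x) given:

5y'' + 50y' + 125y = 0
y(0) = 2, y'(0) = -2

General solution: y = (C₁ + C₂x)e^(-5x)
Repeated root r = -5
Applying ICs: C₁ = 2, C₂ = 8
Particular solution: y = (2 + 8x)e^(-5x)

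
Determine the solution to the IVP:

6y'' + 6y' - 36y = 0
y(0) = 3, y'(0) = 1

General solution: y = C₁e^(2x) + C₂e^(-3x)
Applying ICs: C₁ = 2, C₂ = 1
Particular solution: y = 2e^(2x) + e^(-3x)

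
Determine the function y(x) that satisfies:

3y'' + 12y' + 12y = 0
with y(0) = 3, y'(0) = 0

General solution: y = (C₁ + C₂x)e^(-2x)
Repeated root r = -2
Applying ICs: C₁ = 3, C₂ = 6
Particular solution: y = (3 + 6x)e^(-2x)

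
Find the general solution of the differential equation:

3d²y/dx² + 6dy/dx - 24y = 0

Characteristic equation: 3r² + 6r - 24 = 0
Divide by 3: r² + 2r - 8 = 0
Roots: r = 2, -4 (distinct real)
General solution: y = C₁e^(2x) + C₂e^(-4x)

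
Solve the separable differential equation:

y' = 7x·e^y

Separating variables and integrating:
-e^(-y) = 7x²/2 + C

General solution: y = -ln(C - 7x²/2)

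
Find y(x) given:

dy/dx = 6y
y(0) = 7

General solution: y = Ce^(6x)
Applying IC y(0) = 7:
Particular solution: y = 7e^(6x)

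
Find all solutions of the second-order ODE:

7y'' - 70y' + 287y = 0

Characteristic equation: 7r² - 70r + 287 = 0
Divide by 7: r² - 10r + 41 = 0
Roots: r = 5 ± 4i (complex conjugates)
General solution: y = e^(5x)(C₁cos(4x) + C₂sin(4x))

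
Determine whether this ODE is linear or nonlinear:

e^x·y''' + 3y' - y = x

Linear (y and its derivatives appear to the first power only, no products of y terms)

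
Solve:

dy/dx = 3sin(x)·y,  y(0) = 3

General solution: y = Ce^(-3cos(x))
Applying IC y(0) = 3:
Particular solution: y = 3e^(3(1-cos(x)))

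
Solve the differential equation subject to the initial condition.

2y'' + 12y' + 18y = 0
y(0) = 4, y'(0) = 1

General solution: y = (C₁ + C₂x)e^(-3x)
Repeated root r = -3
Applying ICs: C₁ = 4, C₂ = 13
Particular solution: y = (4 + 13x)e^(-3x)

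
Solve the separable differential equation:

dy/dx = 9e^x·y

Separating variables and integrating:
ln|y| = 9e^x + C

General solution: y = Ce^(9e^x)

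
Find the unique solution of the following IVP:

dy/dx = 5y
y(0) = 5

General solution: y = Ce^(5x)
Applying IC y(0) = 5:
Particular solution: y = 5e^(5x)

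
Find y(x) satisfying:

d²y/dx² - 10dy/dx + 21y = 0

Characteristic equation: r² - 10r + 21 = 0
Roots: r = 7, 3 (distinct real)
General solution: y = C₁e^(7x) + C₂e^(3x)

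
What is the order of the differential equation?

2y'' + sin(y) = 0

The order is 2 (highest derivative is of order 2).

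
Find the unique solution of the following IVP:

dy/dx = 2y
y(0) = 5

General solution: y = Ce^(2x)
Applying IC y(0) = 5:
Particular solution: y = 5e^(2x)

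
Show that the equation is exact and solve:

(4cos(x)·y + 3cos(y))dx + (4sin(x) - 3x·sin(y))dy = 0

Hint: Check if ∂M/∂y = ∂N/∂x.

Verify exactness: ∂M/∂y = ∂N/∂x ✓
Find F(x,y) such that ∂F/∂x = M, ∂F/∂y = N
Solution: 4sin(x)·y + 3x·cos(y) = C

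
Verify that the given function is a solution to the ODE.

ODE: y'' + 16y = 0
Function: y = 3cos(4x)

Verification:
y'' = -48cos(4x)
y'' + 16y = 0 ✓

Yes, it is a solution.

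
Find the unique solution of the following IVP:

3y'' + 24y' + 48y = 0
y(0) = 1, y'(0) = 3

General solution: y = (C₁ + C₂x)e^(-4x)
Repeated root r = -4
Applying ICs: C₁ = 1, C₂ = 7
Particular solution: y = (1 + 7x)e^(-4x)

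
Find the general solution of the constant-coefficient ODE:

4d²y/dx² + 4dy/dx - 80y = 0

Characteristic equation: 4r² + 4r - 80 = 0
Divide by 4: r² + r - 20 = 0
Roots: r = 4, -5 (distinct real)
General solution: y = C₁e^(4x) + C₂e^(-5x)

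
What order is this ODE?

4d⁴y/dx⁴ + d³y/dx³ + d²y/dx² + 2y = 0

The order is 4 (highest derivative is of order 4).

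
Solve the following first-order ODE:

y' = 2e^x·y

Separating variables and integrating:
ln|y| = 2e^x + C

General solution: y = Ce^(2e^x)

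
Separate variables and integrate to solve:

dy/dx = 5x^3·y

Separating variables and integrating:
ln|y| = 5x^4/4 + C

General solution: y = Ce^(5x^4/4)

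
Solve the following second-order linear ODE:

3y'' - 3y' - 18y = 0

Characteristic equation: 3r² - 3r - 18 = 0
Divide by 3: r² - r - 6 = 0
Roots: r = 3, -2 (distinct real)
General solution: y = C₁e^(3x) + C₂e^(-2x)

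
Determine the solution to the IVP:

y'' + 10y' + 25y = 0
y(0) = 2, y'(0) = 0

General solution: y = (C₁ + C₂x)e^(-5x)
Repeated root r = -5
Applying ICs: C₁ = 2, C₂ = 10
Particular solution: y = (2 + 10x)e^(-5x)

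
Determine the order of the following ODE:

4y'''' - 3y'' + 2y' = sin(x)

The order is 4 (highest derivative is of order 4).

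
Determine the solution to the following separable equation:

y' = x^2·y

Separating variables and integrating:
ln|y| = x^3/3 + C

General solution: y = Ce^(x^3/3)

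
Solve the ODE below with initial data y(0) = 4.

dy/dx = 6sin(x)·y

General solution: y = Ce^(-6cos(x))
Applying IC y(0) = 4:
Particular solution: y = 4e^(6(1-cos(x)))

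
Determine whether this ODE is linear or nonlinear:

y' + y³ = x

Nonlinear (y³ term)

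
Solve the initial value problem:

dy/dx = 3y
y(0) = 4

General solution: y = Ce^(3x)
Applying IC y(0) = 4:
Particular solution: y = 4e^(3x)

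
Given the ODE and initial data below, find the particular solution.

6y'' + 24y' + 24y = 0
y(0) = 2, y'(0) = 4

General solution: y = (C₁ + C₂x)e^(-2x)
Repeated root r = -2
Applying ICs: C₁ = 2, C₂ = 8
Particular solution: y = (2 + 8x)e^(-2x)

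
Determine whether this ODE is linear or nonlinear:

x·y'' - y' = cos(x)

Linear (y and its derivatives appear to the first power only, no products of y terms)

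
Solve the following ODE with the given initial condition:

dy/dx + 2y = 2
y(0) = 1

General solution: y = 1 + Ce^(-2x)
Applying y(0) = 1: C = 1 - 1 = 0
Particular solution: y = 1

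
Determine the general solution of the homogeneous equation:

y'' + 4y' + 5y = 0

Characteristic equation: r² + 4r + 5 = 0
Roots: r = -2 ± i (complex conjugates)
General solution: y = e^(-2x)(C₁cos(x) + C₂sin(x))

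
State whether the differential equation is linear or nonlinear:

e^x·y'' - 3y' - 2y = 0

Linear (y and its derivatives appear to the first power only, no products of y terms)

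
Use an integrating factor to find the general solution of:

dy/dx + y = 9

Using integrating factor method:

General solution: y = 9 + Ce^(-x)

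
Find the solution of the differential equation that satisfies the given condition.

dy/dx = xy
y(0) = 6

General solution: y = Ce^(x²/2)
Applying IC y(0) = 6:
Particular solution: y = 6e^(x²/2)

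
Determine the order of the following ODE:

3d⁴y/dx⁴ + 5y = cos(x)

The order is 4 (highest derivative is of order 4).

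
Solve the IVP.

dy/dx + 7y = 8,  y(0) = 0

General solution: y = 8/7 + Ce^(-7x)
Applying y(0) = 0: C = 0 - 8/7 = -8/7
Particular solution: y = 8/7 - (8/7)e^(-7x)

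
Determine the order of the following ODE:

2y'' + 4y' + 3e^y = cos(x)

The order is 2 (highest derivative is of order 2).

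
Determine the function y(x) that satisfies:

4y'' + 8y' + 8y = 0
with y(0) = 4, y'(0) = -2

General solution: y = e^(-x)(C₁cos(x) + C₂sin(x))
Complex roots r = -1 ± i
Applying ICs: C₁ = 4, C₂ = 2
Particular solution: y = e^(-x)(4cos(x) + 2sin(x))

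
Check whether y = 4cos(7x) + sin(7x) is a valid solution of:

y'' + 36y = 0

Verification:
y'' = -196cos(7x) - 49sin(7x)
y'' + 36y ≠ 0 (frequency mismatch: got 49 instead of 36)

No, it is not a solution.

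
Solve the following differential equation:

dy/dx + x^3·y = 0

Using integrating factor method:

General solution: y = Ce^(-x^4/4)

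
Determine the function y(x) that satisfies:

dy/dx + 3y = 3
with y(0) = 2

General solution: y = 1 + Ce^(-3x)
Applying y(0) = 2: C = 2 - 1 = 1
Particular solution: y = 1 + e^(-3x)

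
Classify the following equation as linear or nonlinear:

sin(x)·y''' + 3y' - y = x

Linear (y and its derivatives appear to the first power only, no products of y terms)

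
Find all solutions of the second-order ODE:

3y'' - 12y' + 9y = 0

Characteristic equation: 3r² - 12r + 9 = 0
Divide by 3: r² - 4r + 3 = 0
Roots: r = 3, 1 (distinct real)
General solution: y = C₁e^(3x) + C₂e^x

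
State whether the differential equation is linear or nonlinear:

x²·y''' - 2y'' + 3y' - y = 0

Linear (y and its derivatives appear to the first power only, no products of y terms)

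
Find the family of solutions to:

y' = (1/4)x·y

Separating variables and integrating:
ln|y| = x^2/8 + C

General solution: y = Ce^(x^2/8)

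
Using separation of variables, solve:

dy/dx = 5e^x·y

Separating variables and integrating:
ln|y| = 5e^x + C

General solution: y = Ce^(5e^x)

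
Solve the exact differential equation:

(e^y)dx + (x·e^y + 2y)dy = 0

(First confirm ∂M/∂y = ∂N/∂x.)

Verify exactness: ∂M/∂y = ∂N/∂x ✓
Find F(x,y) such that ∂F/∂x = M, ∂F/∂y = N
Solution: x·e^y + y² = C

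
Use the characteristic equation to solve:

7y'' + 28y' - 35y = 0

Characteristic equation: 7r² + 28r - 35 = 0
Divide by 7: r² + 4r - 5 = 0
Roots: r = 1, -5 (distinct real)
General solution: y = C₁e^x + C₂e^(-5x)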